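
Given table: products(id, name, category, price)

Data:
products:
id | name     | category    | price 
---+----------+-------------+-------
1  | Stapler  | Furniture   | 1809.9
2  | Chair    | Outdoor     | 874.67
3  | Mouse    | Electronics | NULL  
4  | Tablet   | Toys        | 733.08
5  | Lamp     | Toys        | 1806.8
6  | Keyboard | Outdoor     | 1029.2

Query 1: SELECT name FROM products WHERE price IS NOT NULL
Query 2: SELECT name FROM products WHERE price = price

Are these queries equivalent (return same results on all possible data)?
Yes, equivalent

Both queries return: [('Chair',), ('Keyboard',), ('Lamp',), ('Stapler',), ('Tablet',)]

Reason: IS NOT NULL vs self-equality (both exclude NULLs)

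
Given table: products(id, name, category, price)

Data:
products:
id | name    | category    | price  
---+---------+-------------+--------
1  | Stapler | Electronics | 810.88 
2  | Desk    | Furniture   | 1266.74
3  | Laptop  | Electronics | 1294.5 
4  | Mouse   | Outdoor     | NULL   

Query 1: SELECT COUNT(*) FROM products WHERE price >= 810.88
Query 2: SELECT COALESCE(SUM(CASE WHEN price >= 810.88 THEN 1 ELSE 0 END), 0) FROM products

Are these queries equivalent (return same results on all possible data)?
Yes, equivalent

Both queries return: [(3,)]

Reason: COUNT with WHERE vs conditional SUM (COALESCE handles empty-table NULL)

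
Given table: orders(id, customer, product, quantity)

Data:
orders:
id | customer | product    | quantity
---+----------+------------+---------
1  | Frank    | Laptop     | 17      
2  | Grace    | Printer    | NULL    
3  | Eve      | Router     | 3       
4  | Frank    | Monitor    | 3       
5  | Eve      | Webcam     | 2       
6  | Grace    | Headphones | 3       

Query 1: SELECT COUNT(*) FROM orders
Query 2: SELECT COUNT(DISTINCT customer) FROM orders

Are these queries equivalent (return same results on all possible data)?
No, not equivalent

Query 1 returns: [(6,)]
Query 2 returns: [(3,)]

Reason: COUNT(*) counts rows, COUNT(DISTINCT customer) counts unique customers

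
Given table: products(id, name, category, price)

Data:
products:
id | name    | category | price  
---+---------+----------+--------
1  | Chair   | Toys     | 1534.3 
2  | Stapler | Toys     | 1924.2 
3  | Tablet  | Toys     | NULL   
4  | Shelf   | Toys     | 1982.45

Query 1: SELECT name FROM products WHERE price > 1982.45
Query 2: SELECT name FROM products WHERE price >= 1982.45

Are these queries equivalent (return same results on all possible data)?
No, not equivalent

Query 1 returns: []
Query 2 returns: [('Shelf',)]

Reason: > vs >= gives different results when price = 1982.45 exists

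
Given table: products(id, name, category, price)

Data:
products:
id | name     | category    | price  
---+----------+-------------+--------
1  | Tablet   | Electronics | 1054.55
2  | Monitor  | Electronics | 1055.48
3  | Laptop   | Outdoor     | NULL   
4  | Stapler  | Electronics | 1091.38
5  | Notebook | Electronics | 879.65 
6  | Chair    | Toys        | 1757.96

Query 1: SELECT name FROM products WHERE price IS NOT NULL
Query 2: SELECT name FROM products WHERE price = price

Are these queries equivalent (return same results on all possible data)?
Yes, equivalent

Both queries return: [('Chair',), ('Monitor',), ('Notebook',), ('Stapler',), ('Tablet',)]

Reason: IS NOT NULL vs self-equality (both exclude NULLs)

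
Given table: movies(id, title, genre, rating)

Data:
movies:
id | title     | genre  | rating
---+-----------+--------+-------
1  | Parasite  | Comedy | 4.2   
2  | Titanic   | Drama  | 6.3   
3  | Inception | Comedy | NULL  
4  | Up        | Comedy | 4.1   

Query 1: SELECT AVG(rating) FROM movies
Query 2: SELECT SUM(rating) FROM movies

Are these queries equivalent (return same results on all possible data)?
No, not equivalent

Query 1 returns: [(4.866666666666666,)]
Query 2 returns: [(14.6,)]

Reason: AVG vs SUM give different aggregate values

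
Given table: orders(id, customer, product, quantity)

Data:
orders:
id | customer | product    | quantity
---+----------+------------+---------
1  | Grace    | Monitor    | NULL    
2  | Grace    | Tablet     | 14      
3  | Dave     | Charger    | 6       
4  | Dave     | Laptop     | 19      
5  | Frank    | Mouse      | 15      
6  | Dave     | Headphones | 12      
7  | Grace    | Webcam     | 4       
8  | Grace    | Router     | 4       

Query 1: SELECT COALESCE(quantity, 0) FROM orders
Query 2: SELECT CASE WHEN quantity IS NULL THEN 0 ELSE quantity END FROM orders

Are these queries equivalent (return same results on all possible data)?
Yes, equivalent

Both queries return: [(0,), (4,), (4,), (6,), (12,), (14,), (15,), (19,)]

Reason: COALESCE vs CASE for NULL handling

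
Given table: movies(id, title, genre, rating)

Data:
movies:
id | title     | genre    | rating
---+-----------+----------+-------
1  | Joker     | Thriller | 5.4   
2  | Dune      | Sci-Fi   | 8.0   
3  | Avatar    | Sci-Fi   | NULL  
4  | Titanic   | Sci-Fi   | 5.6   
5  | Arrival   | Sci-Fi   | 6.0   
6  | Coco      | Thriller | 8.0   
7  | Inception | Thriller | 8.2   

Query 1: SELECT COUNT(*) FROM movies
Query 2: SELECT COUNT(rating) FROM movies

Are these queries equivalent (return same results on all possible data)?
No, not equivalent

Query 1 returns: [(7,)]
Query 2 returns: [(6,)]

Reason: COUNT(*) includes NULLs, COUNT(column) excludes them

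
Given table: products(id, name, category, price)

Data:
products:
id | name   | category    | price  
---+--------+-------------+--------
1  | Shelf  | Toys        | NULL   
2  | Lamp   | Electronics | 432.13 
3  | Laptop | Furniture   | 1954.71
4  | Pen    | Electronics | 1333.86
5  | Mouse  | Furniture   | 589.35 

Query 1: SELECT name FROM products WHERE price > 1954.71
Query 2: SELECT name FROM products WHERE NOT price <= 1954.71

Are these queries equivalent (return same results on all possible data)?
Yes, equivalent

Both queries return: []

Reason: Both filter price > 1954.71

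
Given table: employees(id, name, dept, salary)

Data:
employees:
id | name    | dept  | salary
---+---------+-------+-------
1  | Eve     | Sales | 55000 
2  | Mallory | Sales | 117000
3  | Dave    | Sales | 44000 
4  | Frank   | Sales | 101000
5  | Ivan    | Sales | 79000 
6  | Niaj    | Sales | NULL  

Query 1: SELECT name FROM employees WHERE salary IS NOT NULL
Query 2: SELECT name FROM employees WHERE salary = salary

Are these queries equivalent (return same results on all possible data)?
Yes, equivalent

Both queries return: [('Dave',), ('Eve',), ('Frank',), ('Ivan',), ('Mallory',)]

Reason: IS NOT NULL vs self-equality (both exclude NULLs)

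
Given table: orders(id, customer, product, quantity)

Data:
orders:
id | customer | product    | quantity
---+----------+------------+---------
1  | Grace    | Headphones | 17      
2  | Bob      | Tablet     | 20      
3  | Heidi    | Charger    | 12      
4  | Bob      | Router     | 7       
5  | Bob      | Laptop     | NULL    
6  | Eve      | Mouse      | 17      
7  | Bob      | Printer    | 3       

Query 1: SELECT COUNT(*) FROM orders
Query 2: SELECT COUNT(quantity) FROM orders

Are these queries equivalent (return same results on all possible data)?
No, not equivalent

Query 1 returns: [(7,)]
Query 2 returns: [(6,)]

Reason: COUNT(*) includes NULLs, COUNT(column) excludes them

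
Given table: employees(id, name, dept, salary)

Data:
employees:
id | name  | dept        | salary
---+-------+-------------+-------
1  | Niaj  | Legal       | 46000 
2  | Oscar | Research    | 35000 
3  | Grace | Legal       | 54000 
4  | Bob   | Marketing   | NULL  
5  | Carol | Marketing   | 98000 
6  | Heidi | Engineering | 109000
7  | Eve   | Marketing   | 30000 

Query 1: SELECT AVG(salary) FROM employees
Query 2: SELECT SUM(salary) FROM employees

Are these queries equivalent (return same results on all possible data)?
No, not equivalent

Query 1 returns: [(62000.0,)]
Query 2 returns: [(372000,)]

Reason: AVG vs SUM give different aggregate values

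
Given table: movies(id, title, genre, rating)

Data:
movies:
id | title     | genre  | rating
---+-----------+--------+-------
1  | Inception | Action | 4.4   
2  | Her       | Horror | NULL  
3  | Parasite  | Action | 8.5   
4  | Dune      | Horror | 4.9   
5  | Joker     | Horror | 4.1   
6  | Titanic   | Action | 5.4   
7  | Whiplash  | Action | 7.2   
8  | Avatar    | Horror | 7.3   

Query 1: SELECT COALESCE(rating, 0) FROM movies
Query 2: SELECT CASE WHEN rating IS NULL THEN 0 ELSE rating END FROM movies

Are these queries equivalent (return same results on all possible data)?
Yes, equivalent

Both queries return: [(0,), (4.1,), (4.4,), (4.9,), (5.4,), (7.2,), (7.3,), (8.5,)]

Reason: COALESCE vs CASE for NULL handling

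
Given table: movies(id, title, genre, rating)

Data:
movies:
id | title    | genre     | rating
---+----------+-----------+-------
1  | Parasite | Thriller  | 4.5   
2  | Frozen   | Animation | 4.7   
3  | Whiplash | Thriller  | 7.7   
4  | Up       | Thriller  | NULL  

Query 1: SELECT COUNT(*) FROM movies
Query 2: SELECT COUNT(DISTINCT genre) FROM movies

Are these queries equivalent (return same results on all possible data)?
No, not equivalent

Query 1 returns: [(4,)]
Query 2 returns: [(2,)]

Reason: COUNT(*) counts rows, COUNT(DISTINCT genre) counts unique genres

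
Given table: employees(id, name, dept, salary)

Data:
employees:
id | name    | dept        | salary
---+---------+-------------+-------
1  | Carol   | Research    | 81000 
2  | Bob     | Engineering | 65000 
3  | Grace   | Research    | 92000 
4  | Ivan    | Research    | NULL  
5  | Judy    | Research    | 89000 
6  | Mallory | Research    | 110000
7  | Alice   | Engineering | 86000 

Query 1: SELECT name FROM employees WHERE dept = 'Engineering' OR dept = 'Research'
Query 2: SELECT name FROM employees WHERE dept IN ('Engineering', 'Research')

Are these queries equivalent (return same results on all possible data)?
Yes, equivalent

Both queries return: [('Alice',), ('Bob',), ('Carol',), ('Grace',), ('Ivan',), ('Judy',), ('Mallory',)]

Reason: OR vs IN are equivalent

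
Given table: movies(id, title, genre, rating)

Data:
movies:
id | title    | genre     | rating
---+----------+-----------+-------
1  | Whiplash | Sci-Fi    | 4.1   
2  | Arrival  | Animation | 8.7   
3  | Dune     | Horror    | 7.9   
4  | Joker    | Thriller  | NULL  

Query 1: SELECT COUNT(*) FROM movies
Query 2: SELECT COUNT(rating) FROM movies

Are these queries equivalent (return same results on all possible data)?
No, not equivalent

Query 1 returns: [(4,)]
Query 2 returns: [(3,)]

Reason: COUNT(*) includes NULLs, COUNT(column) excludes them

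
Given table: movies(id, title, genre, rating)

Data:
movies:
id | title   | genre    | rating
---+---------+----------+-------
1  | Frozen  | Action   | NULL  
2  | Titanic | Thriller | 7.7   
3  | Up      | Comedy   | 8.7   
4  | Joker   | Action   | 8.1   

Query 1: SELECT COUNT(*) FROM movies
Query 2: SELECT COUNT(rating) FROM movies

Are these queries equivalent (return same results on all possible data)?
No, not equivalent

Query 1 returns: [(4,)]
Query 2 returns: [(3,)]

Reason: COUNT(*) includes NULLs, COUNT(column) excludes them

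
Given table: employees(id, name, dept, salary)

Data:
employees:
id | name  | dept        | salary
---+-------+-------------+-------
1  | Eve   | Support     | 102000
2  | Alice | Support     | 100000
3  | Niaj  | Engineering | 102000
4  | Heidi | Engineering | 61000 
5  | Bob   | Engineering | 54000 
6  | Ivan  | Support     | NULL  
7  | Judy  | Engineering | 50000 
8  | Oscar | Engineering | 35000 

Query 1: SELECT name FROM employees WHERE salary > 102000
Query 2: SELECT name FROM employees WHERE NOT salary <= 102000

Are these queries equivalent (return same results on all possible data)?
Yes, equivalent

Both queries return: []

Reason: Both filter salary > 102000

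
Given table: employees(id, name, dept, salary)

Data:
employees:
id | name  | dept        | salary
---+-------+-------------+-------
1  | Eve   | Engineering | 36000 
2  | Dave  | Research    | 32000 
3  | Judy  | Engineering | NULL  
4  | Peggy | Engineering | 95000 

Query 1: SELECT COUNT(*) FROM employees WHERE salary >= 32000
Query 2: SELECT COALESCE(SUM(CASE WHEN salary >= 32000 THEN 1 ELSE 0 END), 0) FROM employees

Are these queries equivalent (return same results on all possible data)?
Yes, equivalent

Both queries return: [(3,)]

Reason: COUNT with WHERE vs conditional SUM (COALESCE handles empty-table NULL)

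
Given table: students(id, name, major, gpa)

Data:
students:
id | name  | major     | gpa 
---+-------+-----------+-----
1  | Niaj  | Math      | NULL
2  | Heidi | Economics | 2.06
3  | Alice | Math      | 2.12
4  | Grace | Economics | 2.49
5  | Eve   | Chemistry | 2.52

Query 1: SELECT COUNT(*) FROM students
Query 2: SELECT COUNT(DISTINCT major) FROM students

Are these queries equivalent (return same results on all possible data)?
No, not equivalent

Query 1 returns: [(5,)]
Query 2 returns: [(3,)]

Reason: COUNT(*) counts rows, COUNT(DISTINCT major) counts unique majors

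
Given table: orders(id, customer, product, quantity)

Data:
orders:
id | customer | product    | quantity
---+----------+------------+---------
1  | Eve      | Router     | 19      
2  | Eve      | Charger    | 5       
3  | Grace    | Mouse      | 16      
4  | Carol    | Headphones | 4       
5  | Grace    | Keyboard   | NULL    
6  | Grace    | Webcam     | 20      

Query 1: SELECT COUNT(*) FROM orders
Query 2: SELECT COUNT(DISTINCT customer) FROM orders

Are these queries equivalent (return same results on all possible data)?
No, not equivalent

Query 1 returns: [(6,)]
Query 2 returns: [(3,)]

Reason: COUNT(*) counts rows, COUNT(DISTINCT customer) counts unique customers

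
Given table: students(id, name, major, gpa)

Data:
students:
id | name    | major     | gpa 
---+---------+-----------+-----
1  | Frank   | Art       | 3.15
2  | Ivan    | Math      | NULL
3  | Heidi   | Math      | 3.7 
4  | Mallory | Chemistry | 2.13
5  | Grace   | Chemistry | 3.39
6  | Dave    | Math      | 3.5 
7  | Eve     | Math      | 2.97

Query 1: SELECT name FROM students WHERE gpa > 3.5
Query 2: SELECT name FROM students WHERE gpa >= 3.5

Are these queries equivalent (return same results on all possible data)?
No, not equivalent

Query 1 returns: [('Heidi',)]
Query 2 returns: [('Heidi',), ('Dave',)]

Reason: > vs >= gives different results when gpa = 3.5 exists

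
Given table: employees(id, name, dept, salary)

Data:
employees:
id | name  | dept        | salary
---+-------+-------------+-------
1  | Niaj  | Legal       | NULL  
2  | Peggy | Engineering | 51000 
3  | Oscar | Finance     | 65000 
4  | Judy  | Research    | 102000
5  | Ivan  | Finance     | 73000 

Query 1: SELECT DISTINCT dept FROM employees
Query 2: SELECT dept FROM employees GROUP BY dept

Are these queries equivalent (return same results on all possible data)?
Yes, equivalent

Both queries return: [('Engineering',), ('Finance',), ('Legal',), ('Research',)]

Reason: Both get unique depts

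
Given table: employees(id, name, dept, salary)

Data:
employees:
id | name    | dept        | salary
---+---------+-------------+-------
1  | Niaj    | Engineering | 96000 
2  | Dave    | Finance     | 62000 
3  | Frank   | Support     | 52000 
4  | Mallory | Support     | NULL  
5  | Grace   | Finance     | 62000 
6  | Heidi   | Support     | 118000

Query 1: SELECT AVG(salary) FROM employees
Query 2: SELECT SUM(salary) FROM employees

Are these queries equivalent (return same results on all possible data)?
No, not equivalent

Query 1 returns: [(78000.0,)]
Query 2 returns: [(390000,)]

Reason: AVG vs SUM give different aggregate values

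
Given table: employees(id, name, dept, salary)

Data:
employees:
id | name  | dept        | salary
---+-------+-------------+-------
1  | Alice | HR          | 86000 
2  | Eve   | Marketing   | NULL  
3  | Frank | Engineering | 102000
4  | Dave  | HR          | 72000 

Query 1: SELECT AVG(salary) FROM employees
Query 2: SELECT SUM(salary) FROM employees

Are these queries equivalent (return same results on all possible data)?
No, not equivalent

Query 1 returns: [(86666.66666666667,)]
Query 2 returns: [(260000,)]

Reason: AVG vs SUM give different aggregate values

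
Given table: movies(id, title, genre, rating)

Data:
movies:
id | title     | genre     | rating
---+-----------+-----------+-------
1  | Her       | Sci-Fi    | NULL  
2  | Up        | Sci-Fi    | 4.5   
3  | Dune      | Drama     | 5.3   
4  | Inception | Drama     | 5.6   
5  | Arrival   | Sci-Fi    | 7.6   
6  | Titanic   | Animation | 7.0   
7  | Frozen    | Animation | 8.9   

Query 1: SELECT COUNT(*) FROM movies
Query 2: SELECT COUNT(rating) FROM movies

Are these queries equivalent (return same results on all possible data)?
No, not equivalent

Query 1 returns: [(7,)]
Query 2 returns: [(6,)]

Reason: COUNT(*) includes NULLs, COUNT(column) excludes them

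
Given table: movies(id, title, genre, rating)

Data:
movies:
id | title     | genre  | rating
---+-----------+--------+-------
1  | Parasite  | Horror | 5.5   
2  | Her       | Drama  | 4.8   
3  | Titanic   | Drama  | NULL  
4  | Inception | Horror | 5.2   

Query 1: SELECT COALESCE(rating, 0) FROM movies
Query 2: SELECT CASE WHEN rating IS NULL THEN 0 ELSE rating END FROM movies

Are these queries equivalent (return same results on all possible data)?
Yes, equivalent

Both queries return: [(0,), (4.8,), (5.2,), (5.5,)]

Reason: COALESCE vs CASE for NULL handling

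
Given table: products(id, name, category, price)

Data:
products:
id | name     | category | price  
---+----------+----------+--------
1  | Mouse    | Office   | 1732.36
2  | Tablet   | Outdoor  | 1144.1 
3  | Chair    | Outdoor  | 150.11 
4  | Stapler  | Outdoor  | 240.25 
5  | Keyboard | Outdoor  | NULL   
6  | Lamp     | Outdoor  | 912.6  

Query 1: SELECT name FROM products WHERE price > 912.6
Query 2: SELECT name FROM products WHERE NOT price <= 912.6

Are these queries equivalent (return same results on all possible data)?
Yes, equivalent

Both queries return: [('Mouse',), ('Tablet',)]

Reason: Both filter price > 912.6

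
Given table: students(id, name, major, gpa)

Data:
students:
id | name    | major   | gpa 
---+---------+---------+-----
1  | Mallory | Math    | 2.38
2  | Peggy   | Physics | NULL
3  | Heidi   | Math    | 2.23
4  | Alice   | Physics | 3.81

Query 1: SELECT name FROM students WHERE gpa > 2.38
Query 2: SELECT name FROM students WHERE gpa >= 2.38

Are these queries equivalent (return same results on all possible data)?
No, not equivalent

Query 1 returns: [('Alice',)]
Query 2 returns: [('Mallory',), ('Alice',)]

Reason: > vs >= gives different results when gpa = 2.38 exists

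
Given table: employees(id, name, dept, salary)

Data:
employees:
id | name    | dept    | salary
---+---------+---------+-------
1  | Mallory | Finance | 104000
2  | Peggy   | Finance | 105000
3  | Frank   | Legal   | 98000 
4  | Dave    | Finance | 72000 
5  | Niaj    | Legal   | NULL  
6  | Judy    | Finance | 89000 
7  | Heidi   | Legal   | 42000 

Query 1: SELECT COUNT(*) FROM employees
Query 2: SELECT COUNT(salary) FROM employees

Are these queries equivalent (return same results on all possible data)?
No, not equivalent

Query 1 returns: [(7,)]
Query 2 returns: [(6,)]

Reason: COUNT(*) includes NULLs, COUNT(column) excludes them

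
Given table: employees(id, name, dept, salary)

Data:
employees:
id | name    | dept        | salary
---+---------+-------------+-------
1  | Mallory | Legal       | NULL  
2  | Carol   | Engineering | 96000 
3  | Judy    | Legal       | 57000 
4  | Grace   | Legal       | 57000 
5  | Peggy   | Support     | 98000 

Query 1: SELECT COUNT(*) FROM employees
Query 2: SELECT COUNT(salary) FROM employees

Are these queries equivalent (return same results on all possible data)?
No, not equivalent

Query 1 returns: [(5,)]
Query 2 returns: [(4,)]

Reason: COUNT(*) includes NULLs, COUNT(column) excludes them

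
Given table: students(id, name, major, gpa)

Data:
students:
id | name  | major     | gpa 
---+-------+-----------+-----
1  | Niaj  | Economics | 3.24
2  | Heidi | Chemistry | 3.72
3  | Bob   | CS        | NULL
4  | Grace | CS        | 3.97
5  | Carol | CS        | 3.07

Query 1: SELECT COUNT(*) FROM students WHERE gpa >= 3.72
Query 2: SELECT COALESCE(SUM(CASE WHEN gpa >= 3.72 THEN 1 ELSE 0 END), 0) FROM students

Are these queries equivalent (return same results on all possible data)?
Yes, equivalent

Both queries return: [(2,)]

Reason: COUNT with WHERE vs conditional SUM (COALESCE handles empty-table NULL)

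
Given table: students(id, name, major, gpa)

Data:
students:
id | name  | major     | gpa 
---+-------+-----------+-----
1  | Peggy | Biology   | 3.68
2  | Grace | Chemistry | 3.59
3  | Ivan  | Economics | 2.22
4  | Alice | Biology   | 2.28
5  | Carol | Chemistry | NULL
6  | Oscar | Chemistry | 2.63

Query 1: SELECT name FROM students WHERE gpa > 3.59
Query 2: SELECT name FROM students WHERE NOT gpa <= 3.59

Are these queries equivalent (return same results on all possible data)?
Yes, equivalent

Both queries return: [('Peggy',)]

Reason: Both filter gpa > 3.59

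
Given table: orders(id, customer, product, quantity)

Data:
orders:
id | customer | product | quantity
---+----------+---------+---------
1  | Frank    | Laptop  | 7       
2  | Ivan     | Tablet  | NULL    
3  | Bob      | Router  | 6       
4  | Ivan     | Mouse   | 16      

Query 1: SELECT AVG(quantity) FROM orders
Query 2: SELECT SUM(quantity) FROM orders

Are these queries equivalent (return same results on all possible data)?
No, not equivalent

Query 1 returns: [(9.666666666666666,)]
Query 2 returns: [(29,)]

Reason: AVG vs SUM give different aggregate values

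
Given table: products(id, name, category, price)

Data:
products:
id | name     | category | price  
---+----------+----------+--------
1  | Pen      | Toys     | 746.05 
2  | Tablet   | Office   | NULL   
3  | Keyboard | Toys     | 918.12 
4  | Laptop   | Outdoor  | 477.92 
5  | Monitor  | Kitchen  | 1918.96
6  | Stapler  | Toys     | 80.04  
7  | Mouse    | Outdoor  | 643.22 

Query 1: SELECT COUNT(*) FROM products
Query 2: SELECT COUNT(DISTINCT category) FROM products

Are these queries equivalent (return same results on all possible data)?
No, not equivalent

Query 1 returns: [(7,)]
Query 2 returns: [(4,)]

Reason: COUNT(*) counts rows, COUNT(DISTINCT category) counts unique categorys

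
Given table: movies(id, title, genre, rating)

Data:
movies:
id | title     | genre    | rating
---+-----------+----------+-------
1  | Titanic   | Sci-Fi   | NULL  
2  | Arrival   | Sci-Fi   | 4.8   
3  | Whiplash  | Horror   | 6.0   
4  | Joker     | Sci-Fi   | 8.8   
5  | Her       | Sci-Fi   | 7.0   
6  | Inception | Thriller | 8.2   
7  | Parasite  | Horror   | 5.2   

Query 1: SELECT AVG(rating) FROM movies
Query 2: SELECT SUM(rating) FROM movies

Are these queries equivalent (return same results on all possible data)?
No, not equivalent

Query 1 returns: [(6.666666666666667,)]
Query 2 returns: [(40.0,)]

Reason: AVG vs SUM give different aggregate values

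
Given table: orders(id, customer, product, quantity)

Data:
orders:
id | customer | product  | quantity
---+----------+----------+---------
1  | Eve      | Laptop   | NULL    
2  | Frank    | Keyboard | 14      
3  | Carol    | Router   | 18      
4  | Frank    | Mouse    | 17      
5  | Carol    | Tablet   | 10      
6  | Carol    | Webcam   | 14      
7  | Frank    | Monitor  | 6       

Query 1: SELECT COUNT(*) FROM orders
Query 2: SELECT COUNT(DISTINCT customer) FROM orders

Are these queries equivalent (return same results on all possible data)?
No, not equivalent

Query 1 returns: [(7,)]
Query 2 returns: [(3,)]

Reason: COUNT(*) counts rows, COUNT(DISTINCT customer) counts unique customers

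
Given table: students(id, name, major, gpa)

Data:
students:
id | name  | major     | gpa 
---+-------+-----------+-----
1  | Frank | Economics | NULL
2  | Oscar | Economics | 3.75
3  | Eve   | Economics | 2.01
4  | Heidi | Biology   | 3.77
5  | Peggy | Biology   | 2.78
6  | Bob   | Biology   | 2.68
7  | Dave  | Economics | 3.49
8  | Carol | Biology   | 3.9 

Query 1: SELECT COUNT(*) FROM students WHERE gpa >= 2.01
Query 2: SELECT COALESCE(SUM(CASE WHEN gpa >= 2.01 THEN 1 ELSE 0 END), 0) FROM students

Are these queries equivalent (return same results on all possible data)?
Yes, equivalent

Both queries return: [(7,)]

Reason: COUNT with WHERE vs conditional SUM (COALESCE handles empty-table NULL)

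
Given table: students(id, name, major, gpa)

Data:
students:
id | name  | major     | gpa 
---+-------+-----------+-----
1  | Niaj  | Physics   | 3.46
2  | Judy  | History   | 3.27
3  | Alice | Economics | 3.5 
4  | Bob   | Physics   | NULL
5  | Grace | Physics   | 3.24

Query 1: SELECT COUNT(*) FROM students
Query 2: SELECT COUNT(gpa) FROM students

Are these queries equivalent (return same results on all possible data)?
No, not equivalent

Query 1 returns: [(5,)]
Query 2 returns: [(4,)]

Reason: COUNT(*) includes NULLs, COUNT(column) excludes them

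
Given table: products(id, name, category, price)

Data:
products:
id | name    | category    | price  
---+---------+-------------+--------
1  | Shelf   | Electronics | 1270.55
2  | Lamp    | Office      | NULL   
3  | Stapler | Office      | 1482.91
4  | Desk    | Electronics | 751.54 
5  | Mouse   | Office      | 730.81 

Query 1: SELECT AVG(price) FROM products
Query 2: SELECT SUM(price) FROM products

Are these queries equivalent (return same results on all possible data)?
No, not equivalent

Query 1 returns: [(1058.9524999999999,)]
Query 2 returns: [(4235.8099999999995,)]

Reason: AVG vs SUM give different aggregate values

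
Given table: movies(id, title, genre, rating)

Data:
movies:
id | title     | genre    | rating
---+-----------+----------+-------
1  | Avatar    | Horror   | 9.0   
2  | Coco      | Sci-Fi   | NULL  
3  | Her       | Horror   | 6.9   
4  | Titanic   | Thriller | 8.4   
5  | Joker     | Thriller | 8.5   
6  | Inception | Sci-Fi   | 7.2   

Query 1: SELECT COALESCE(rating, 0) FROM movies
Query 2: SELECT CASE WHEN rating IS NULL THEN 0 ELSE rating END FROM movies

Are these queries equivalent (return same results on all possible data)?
Yes, equivalent

Both queries return: [(0,), (6.9,), (7.2,), (8.4,), (8.5,), (9.0,)]

Reason: COALESCE vs CASE for NULL handling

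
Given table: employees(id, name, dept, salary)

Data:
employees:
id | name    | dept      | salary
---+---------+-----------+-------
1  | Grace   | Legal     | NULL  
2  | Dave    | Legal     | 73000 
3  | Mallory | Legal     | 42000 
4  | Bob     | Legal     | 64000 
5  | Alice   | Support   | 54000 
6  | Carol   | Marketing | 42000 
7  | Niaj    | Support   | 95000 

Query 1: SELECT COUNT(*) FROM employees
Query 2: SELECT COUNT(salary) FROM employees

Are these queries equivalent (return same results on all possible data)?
No, not equivalent

Query 1 returns: [(7,)]
Query 2 returns: [(6,)]

Reason: COUNT(*) includes NULLs, COUNT(column) excludes them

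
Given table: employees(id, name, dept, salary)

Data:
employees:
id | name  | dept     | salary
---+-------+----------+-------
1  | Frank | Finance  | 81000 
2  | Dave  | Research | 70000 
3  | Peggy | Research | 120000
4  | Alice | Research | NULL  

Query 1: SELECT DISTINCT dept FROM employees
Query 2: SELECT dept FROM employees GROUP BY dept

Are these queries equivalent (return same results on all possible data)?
Yes, equivalent

Both queries return: [('Finance',), ('Research',)]

Reason: Both get unique depts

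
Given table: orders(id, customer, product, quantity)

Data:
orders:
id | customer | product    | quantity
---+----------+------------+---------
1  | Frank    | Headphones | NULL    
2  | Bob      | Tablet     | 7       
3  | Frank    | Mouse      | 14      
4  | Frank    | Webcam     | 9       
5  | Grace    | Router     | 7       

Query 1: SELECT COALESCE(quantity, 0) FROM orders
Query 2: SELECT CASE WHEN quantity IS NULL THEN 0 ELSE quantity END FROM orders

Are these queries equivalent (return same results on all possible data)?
Yes, equivalent

Both queries return: [(0,), (7,), (7,), (9,), (14,)]

Reason: COALESCE vs CASE for NULL handling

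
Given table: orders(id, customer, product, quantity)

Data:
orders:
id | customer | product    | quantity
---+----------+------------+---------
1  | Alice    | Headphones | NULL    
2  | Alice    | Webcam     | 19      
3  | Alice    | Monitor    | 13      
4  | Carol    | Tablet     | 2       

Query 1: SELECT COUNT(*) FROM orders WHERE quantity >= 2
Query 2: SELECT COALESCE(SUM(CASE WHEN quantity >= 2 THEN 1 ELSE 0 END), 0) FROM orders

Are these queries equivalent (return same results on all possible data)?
Yes, equivalent

Both queries return: [(3,)]

Reason: COUNT with WHERE vs conditional SUM (COALESCE handles empty-table NULL)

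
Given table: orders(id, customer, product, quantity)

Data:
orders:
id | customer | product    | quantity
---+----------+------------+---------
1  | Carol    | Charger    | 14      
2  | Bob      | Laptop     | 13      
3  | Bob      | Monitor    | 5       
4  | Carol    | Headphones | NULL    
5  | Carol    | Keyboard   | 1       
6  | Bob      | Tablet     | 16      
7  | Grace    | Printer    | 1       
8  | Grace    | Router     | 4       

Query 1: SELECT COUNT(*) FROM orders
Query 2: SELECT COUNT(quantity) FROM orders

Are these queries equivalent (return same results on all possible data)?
No, not equivalent

Query 1 returns: [(8,)]
Query 2 returns: [(7,)]

Reason: COUNT(*) includes NULLs, COUNT(column) excludes them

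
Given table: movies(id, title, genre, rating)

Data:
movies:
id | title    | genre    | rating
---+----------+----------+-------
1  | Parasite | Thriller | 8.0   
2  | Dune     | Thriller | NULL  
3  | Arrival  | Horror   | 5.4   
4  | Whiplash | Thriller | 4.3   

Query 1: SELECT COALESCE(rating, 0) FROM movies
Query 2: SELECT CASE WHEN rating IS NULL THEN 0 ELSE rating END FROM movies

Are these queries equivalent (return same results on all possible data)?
Yes, equivalent

Both queries return: [(0,), (4.3,), (5.4,), (8.0,)]

Reason: COALESCE vs CASE for NULL handling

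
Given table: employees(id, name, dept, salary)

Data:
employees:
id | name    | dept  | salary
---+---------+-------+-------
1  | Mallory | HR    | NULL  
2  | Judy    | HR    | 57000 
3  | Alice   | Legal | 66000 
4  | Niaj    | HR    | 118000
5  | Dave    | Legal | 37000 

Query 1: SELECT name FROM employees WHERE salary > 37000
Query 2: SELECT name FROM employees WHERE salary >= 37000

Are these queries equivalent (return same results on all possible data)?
No, not equivalent

Query 1 returns: [('Judy',), ('Alice',), ('Niaj',)]
Query 2 returns: [('Judy',), ('Alice',), ('Niaj',), ('Dave',)]

Reason: > vs >= gives different results when salary = 37000 exists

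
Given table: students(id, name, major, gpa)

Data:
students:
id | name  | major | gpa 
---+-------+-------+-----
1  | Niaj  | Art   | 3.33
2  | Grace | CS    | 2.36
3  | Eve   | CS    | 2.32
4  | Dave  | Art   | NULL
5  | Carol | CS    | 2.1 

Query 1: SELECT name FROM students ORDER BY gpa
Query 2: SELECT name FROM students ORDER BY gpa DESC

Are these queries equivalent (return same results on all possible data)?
No, not equivalent

Query 1 returns: [('Dave',), ('Carol',), ('Eve',), ('Grace',), ('Niaj',)]
Query 2 returns: [('Niaj',), ('Grace',), ('Eve',), ('Carol',), ('Dave',)]

Reason: ASC vs DESC gives opposite ordering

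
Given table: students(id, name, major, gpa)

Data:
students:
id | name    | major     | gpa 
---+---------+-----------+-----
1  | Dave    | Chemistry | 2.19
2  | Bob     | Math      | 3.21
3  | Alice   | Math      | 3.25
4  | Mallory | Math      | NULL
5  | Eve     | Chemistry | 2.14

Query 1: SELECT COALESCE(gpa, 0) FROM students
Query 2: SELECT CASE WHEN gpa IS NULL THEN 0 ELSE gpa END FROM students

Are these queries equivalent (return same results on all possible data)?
Yes, equivalent

Both queries return: [(0,), (2.14,), (2.19,), (3.21,), (3.25,)]

Reason: COALESCE vs CASE for NULL handling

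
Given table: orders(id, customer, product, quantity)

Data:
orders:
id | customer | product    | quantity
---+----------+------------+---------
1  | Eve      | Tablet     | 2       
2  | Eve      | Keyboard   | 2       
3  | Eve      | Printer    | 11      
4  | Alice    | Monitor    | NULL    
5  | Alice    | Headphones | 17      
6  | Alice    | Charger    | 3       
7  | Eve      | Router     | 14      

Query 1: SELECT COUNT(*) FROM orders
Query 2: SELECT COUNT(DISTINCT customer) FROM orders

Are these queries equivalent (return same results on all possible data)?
No, not equivalent

Query 1 returns: [(7,)]
Query 2 returns: [(2,)]

Reason: COUNT(*) counts rows, COUNT(DISTINCT customer) counts unique customers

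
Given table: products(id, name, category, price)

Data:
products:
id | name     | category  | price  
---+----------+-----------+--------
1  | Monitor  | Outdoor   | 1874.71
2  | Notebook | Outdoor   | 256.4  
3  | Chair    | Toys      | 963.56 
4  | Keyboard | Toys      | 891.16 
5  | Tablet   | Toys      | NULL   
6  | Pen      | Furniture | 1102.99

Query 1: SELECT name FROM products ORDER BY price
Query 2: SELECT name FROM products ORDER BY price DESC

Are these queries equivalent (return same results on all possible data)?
No, not equivalent

Query 1 returns: [('Tablet',), ('Notebook',), ('Keyboard',), ('Chair',), ('Pen',), ('Monitor',)]
Query 2 returns: [('Monitor',), ('Pen',), ('Chair',), ('Keyboard',), ('Notebook',), ('Tablet',)]

Reason: ASC vs DESC gives opposite ordering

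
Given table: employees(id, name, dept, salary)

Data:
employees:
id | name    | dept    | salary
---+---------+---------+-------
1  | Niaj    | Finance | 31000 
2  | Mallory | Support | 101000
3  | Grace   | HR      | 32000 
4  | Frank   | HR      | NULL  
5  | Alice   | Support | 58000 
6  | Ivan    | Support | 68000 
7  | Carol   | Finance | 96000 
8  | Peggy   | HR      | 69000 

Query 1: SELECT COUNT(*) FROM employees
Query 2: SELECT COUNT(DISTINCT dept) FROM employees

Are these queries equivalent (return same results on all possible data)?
No, not equivalent

Query 1 returns: [(8,)]
Query 2 returns: [(3,)]

Reason: COUNT(*) counts rows, COUNT(DISTINCT dept) counts unique depts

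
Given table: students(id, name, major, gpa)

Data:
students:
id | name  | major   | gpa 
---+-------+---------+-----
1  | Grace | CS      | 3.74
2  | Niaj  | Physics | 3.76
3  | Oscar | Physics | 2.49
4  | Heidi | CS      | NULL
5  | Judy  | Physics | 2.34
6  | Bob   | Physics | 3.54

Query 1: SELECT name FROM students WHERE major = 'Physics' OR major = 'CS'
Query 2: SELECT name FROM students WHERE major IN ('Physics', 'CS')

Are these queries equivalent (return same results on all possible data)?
Yes, equivalent

Both queries return: [('Bob',), ('Grace',), ('Heidi',), ('Judy',), ('Niaj',), ('Oscar',)]

Reason: OR vs IN are equivalent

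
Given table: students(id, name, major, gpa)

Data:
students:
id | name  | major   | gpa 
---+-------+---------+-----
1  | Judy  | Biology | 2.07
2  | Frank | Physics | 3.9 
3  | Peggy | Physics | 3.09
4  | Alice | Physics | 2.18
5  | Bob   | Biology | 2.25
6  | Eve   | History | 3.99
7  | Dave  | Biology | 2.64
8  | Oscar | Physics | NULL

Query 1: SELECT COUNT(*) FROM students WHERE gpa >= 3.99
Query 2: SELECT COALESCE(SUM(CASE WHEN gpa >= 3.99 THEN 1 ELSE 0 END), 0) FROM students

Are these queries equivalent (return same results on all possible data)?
Yes, equivalent

Both queries return: [(1,)]

Reason: COUNT with WHERE vs conditional SUM (COALESCE handles empty-table NULL)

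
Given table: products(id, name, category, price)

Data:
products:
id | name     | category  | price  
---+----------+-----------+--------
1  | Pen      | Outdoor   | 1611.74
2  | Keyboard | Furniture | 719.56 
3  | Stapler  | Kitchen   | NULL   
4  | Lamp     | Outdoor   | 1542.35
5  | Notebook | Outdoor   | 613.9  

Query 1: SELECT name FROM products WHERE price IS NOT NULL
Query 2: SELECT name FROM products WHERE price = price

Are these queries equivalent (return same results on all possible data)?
Yes, equivalent

Both queries return: [('Keyboard',), ('Lamp',), ('Notebook',), ('Pen',)]

Reason: IS NOT NULL vs self-equality (both exclude NULLs)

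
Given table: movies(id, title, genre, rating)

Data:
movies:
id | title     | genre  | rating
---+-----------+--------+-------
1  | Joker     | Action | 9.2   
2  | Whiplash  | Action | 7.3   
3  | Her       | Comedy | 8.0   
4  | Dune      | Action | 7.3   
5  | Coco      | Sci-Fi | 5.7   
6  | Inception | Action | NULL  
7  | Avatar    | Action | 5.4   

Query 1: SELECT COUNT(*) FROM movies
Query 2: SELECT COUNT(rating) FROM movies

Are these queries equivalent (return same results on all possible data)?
No, not equivalent

Query 1 returns: [(7,)]
Query 2 returns: [(6,)]

Reason: COUNT(*) includes NULLs, COUNT(column) excludes them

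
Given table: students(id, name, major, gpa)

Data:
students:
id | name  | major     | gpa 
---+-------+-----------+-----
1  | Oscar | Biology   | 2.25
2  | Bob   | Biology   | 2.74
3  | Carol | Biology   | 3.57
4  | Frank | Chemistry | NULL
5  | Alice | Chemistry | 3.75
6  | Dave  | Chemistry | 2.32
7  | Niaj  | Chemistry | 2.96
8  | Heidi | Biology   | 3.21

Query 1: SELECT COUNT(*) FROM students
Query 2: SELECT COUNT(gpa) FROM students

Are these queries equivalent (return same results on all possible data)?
No, not equivalent

Query 1 returns: [(8,)]
Query 2 returns: [(7,)]

Reason: COUNT(*) includes NULLs, COUNT(column) excludes them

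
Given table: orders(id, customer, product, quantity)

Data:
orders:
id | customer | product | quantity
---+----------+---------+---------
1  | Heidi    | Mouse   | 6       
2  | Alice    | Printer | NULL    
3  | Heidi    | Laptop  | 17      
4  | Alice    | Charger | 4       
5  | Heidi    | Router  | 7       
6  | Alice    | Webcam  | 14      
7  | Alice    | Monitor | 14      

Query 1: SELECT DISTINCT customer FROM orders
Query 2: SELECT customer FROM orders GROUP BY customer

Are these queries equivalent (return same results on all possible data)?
Yes, equivalent

Both queries return: [('Alice',), ('Heidi',)]

Reason: Both get unique customers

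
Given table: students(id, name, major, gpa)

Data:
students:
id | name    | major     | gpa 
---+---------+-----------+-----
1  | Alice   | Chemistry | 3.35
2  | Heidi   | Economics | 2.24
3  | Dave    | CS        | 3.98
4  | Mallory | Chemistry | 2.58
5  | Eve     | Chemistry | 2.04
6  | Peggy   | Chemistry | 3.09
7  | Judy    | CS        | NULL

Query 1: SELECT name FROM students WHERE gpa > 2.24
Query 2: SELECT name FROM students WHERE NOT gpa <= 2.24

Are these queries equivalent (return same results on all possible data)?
Yes, equivalent

Both queries return: [('Alice',), ('Dave',), ('Mallory',), ('Peggy',)]

Reason: Both filter gpa > 2.24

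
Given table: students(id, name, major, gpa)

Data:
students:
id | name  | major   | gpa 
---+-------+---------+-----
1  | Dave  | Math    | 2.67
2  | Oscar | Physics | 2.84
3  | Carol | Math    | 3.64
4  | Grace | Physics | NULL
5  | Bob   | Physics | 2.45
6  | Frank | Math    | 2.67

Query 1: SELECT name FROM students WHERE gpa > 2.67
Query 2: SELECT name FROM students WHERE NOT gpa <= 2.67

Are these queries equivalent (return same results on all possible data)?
Yes, equivalent

Both queries return: [('Carol',), ('Oscar',)]

Reason: Both filter gpa > 2.67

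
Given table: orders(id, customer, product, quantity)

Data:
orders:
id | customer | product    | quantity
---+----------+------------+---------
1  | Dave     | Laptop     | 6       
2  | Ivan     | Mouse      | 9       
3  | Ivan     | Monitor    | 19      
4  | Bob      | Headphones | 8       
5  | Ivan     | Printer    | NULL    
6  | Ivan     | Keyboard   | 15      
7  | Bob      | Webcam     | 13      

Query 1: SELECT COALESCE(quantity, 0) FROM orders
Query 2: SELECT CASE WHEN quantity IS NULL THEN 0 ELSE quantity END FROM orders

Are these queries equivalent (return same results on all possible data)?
Yes, equivalent

Both queries return: [(0,), (6,), (8,), (9,), (13,), (15,), (19,)]

Reason: COALESCE vs CASE for NULL handling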